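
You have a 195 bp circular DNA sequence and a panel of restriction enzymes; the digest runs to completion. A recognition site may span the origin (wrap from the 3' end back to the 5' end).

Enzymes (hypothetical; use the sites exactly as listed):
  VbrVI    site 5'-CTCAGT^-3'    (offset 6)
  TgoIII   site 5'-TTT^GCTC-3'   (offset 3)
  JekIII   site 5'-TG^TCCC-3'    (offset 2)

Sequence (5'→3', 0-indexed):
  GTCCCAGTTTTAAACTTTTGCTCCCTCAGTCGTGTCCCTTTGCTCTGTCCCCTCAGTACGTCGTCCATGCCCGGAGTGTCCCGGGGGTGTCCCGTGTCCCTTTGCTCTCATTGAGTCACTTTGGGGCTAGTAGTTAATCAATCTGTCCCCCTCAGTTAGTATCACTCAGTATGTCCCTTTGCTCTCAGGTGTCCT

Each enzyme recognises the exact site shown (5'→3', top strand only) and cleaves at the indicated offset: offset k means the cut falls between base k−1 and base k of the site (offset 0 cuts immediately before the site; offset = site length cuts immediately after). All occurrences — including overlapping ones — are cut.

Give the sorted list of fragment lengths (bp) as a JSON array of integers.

Scan for sites:
  VbrVI (CTCAGT, off=6): starts [24, 51, 150, 164] → cuts [30, 57, 156, 170]
  TgoIII (TTTGCTC, off=3): starts [16, 38, 100, 177] → cuts [19, 41, 103, 180]
  JekIII (TGTCCC, off=2): starts [32, 45, 76, 87, 94, 143, 171, 194] → cuts [1, 34, 47, 78, 89, 96, 145, 173]

All cut coordinates (distinct, sorted): [1, 19, 30, 34, 41, 47, 57, 78, 89, 96, 103, 145, 156, 170, 173, 180]

Fragment lengths:
  1→19: 18 bp
  19→30: 11 bp
  30→34: 4 bp
  34→41: 7 bp
  41→47: 6 bp
  47→57: 10 bp
  57→78: 21 bp
  78→89: 11 bp
  89→96: 7 bp
  96→103: 7 bp
  103→145: 42 bp
  145→156: 11 bp
  156→170: 14 bp
  170→173: 3 bp
  173→180: 7 bp
  180→1 (wrap): 195-180+1 = 16 bp

[3,4,6,7,7,7,7,10,11,11,11,14,16,18,21,42]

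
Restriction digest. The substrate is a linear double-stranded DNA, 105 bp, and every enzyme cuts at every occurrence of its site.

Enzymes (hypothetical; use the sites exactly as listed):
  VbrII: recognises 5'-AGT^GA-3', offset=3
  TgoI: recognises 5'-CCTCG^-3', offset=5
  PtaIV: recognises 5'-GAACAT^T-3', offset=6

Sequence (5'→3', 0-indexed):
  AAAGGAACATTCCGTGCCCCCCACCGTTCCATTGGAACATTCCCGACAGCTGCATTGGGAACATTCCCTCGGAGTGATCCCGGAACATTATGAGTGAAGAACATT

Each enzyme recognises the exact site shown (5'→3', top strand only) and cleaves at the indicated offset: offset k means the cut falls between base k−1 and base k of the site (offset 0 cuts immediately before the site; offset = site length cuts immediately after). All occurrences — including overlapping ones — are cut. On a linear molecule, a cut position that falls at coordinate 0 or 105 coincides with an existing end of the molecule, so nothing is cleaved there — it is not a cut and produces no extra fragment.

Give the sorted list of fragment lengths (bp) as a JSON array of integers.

Site scan:
  VbrII AGTGA/3: at [72, 92] ⇒ [75, 95]
  TgoI CCTCG/5: at [66] ⇒ [71]
  PtaIV GAACATT/6: at [4, 34, 58, 82, 98] ⇒ [10, 40, 64, 88, 104]

All cut coordinates (distinct, sorted): [10, 40, 64, 71, 75, 88, 95, 104]

Fragment lengths:
  [0,10): 10 bp
  [10,40): 30 bp
  [40,64): 24 bp
  [64,71): 7 bp
  [71,75): 4 bp
  [75,88): 13 bp
  [88,95): 7 bp
  [95,104): 9 bp
  [104,105): 1 bp

[1,4,7,7,9,10,13,24,30]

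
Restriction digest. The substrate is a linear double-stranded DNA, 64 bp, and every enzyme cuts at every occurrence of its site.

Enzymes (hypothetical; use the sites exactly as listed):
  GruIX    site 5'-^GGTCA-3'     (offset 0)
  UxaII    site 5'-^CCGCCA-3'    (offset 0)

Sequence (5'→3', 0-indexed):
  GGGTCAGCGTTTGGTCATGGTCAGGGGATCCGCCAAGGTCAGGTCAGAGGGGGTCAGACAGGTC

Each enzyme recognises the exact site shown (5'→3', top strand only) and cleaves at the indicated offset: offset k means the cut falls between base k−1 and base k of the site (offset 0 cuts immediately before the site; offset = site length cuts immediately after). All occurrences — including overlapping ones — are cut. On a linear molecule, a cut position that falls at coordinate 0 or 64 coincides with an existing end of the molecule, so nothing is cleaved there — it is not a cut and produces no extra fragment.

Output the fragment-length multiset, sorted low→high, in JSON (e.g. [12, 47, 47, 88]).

[1,5,6,7,10,11,11,13]

Per-enzyme occurrences:
  GruIX (GGTCA, off=0): starts [1, 12, 18, 36, 41, 51] → cuts [1, 12, 18, 36, 41, 51]
  UxaII (CCGCCA, off=0): starts [29] → cuts [29]

All cut coordinates (distinct, sorted): [1, 12, 18, 29, 36, 41, 51]

Fragments:
  [0,1): 1 bp
  [1,12): 11 bp
  [12,18): 6 bp
  [18,29): 11 bp
  [29,36): 7 bp
  [36,41): 5 bp
  [41,51): 10 bp
  [51,64): 13 bp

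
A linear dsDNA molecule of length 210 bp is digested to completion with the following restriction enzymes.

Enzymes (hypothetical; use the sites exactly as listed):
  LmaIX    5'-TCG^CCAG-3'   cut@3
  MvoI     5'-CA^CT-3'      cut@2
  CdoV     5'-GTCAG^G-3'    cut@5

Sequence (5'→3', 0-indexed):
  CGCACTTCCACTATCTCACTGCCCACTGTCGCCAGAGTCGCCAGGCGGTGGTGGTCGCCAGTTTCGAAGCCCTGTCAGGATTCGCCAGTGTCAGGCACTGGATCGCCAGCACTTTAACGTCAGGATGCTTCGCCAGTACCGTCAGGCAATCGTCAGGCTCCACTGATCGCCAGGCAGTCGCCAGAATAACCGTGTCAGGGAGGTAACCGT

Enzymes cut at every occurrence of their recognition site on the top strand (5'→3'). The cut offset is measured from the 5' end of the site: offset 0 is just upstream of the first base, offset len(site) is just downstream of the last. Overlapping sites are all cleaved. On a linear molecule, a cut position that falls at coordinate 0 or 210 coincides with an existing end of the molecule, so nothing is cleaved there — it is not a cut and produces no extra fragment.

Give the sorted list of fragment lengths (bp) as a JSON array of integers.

[3,4,6,6,6,6,6,7,7,8,8,9,9,10,11,11,12,12,13,17,18,21]

Per-enzyme occurrences:
  LmaIX TCGCCAG/3: at [28, 37, 54, 81, 102, 129, 166, 177] ⇒ [31, 40, 57, 84, 105, 132, 169, 180]
  MvoI CACT/2: at [2, 8, 16, 23, 95, 109, 160] ⇒ [4, 10, 18, 25, 97, 111, 162]
  CdoV GTCAGG/5: at [73, 89, 118, 140, 151, 193] ⇒ [78, 94, 123, 145, 156, 198]

Pooled cuts: [4, 10, 18, 25, 31, 40, 57, 78, 84, 94, 97, 105, 111, 123, 132, 145, 156, 162, 169, 180, 198]

Fragment lengths:
  [0,4): 4 bp
  [4,10): 6 bp
  [10,18): 8 bp
  [18,25): 7 bp
  [25,31): 6 bp
  [31,40): 9 bp
  [40,57): 17 bp
  [57,78): 21 bp
  [78,84): 6 bp
  [84,94): 10 bp
  [94,97): 3 bp
  [97,105): 8 bp
  [105,111): 6 bp
  [111,123): 12 bp
  [123,132): 9 bp
  [132,145): 13 bp
  [145,156): 11 bp
  [156,162): 6 bp
  [162,169): 7 bp
  [169,180): 11 bp
  [180,198): 18 bp
  [198,210): 12 bp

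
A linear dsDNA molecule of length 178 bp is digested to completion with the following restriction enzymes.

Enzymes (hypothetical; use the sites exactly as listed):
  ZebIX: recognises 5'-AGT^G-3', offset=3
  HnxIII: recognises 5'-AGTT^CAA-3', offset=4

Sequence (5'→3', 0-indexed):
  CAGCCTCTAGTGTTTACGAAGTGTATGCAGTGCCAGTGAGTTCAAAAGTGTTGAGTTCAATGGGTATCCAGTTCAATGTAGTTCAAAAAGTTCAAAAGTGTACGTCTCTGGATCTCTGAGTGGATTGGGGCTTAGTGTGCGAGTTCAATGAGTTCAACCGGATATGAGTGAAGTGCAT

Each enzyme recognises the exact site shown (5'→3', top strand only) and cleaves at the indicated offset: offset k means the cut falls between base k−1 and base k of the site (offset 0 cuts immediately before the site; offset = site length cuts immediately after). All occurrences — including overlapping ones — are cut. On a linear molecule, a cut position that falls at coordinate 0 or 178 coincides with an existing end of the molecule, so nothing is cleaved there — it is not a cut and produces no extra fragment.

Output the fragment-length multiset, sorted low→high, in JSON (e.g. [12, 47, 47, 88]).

Site scan:
  ZebIX AGTG/3: at [8, 19, 28, 34, 46, 96, 118, 133, 166, 171] ⇒ [11, 22, 31, 37, 49, 99, 121, 136, 169, 174]
  HnxIII AGTTCAA/4: at [38, 53, 69, 79, 88, 141, 150] ⇒ [42, 57, 73, 83, 92, 145, 154]

Pooled cuts: [11, 22, 31, 37, 42, 49, 57, 73, 83, 92, 99, 121, 136, 145, 154, 169, 174]

Fragments:
  [0,11): 11 bp
  [11,22): 11 bp
  [22,31): 9 bp
  [31,37): 6 bp
  [37,42): 5 bp
  [42,49): 7 bp
  [49,57): 8 bp
  [57,73): 16 bp
  [73,83): 10 bp
  [83,92): 9 bp
  [92,99): 7 bp
  [99,121): 22 bp
  [121,136): 15 bp
  [136,145): 9 bp
  [145,154): 9 bp
  [154,169): 15 bp
  [169,174): 5 bp
  [174,178): 4 bp

[4,5,5,6,7,7,8,9,9,9,9,10,11,11,15,15,16,22]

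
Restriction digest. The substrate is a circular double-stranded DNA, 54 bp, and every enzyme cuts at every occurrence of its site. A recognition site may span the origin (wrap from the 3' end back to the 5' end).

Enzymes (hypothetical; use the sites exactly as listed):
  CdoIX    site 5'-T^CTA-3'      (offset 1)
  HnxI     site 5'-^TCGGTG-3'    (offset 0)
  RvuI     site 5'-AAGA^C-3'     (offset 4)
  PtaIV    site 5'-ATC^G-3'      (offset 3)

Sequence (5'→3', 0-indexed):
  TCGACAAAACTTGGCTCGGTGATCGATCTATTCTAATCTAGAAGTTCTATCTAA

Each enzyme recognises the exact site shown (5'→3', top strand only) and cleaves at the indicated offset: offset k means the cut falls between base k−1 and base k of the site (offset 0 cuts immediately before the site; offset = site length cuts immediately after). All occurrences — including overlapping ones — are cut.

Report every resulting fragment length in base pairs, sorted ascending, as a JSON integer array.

Scan for sites:
  CdoIX (TCTA, off=1): starts [26, 31, 36, 45, 49] → cuts [27, 32, 37, 46, 50]
  HnxI (TCGGTG, off=0): starts [15] → cuts [15]
  RvuI (AAGAC, off=4): no sites
  PtaIV (ATCG, off=3): starts [21, 53] → cuts [2, 24]

Pooled cuts: [2, 15, 24, 27, 32, 37, 46, 50]

Fragments:
  2→15: 13 bp
  15→24: 9 bp
  24→27: 3 bp
  27→32: 5 bp
  32→37: 5 bp
  37→46: 9 bp
  46→50: 4 bp
  50→2 (wrap): 54-50+2 = 6 bp

[3,4,5,5,6,9,9,13]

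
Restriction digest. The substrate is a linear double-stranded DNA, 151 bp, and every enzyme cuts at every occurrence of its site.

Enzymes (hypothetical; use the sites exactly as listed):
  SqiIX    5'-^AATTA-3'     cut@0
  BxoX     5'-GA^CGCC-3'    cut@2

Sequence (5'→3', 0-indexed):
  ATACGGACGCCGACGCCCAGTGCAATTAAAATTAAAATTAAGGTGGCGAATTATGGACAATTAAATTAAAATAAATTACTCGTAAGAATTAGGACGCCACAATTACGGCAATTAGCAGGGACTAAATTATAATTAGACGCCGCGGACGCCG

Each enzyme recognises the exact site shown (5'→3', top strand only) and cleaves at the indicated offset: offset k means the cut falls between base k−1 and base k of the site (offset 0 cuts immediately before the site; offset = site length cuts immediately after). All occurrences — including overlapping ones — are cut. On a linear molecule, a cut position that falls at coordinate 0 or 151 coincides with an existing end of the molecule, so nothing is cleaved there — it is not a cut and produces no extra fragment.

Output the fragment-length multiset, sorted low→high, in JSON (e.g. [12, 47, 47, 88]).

Per-enzyme occurrences:
  SqiIX (AATTA, off=0): starts [23, 29, 35, 48, 58, 63, 73, 86, 100, 109, 124, 130] → cuts [23, 29, 35, 48, 58, 63, 73, 86, 100, 109, 124, 130]
  BxoX (GACGCC, off=2): starts [5, 11, 92, 135, 144] → cuts [7, 13, 94, 137, 146]

All cut coordinates (distinct, sorted): [7, 13, 23, 29, 35, 48, 58, 63, 73, 86, 94, 100, 109, 124, 130, 137, 146]

Fragment lengths:
  [0,7): 7 bp
  [7,13): 6 bp
  [13,23): 10 bp
  [23,29): 6 bp
  [29,35): 6 bp
  [35,48): 13 bp
  [48,58): 10 bp
  [58,63): 5 bp
  [63,73): 10 bp
  [73,86): 13 bp
  [86,94): 8 bp
  [94,100): 6 bp
  [100,109): 9 bp
  [109,124): 15 bp
  [124,130): 6 bp
  [130,137): 7 bp
  [137,146): 9 bp
  [146,151): 5 bp

[5,5,6,6,6,6,6,7,7,8,9,9,10,10,10,13,13,15]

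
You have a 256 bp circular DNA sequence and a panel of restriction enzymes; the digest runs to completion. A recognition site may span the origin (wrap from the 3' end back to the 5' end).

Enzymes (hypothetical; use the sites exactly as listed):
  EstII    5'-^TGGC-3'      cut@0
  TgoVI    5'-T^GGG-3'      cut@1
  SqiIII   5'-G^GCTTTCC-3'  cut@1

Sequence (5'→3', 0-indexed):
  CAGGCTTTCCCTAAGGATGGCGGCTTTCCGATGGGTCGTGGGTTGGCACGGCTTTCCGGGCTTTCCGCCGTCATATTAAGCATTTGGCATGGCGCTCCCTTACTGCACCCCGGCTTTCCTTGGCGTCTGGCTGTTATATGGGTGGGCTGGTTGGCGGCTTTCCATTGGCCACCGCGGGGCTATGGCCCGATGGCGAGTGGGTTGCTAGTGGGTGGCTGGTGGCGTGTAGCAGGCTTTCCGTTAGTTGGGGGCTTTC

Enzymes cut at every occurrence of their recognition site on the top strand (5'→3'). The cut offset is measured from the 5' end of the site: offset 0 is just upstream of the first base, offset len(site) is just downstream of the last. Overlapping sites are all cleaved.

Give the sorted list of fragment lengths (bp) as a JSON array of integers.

[3,4,4,4,5,5,5,7,7,7,7,8,8,8,8,9,9,9,10,11,12,13,14,14,17,23,25]

Site scan:
  EstII (TGGC, off=0): starts [17, 43, 84, 89, 120, 127, 151, 165, 182, 190, 212, 219] → cuts [17, 43, 84, 89, 120, 127, 151, 165, 182, 190, 212, 219]
  TgoVI (TGGG, off=1): starts [31, 38, 138, 142, 197, 208, 245] → cuts [32, 39, 139, 143, 198, 209, 246]
  SqiIII (GGCTTTCC, off=1): starts [2, 21, 49, 58, 111, 155, 231, 249] → cuts [3, 22, 50, 59, 112, 156, 232, 250]

All cut coordinates (distinct, sorted): [3, 17, 22, 32, 39, 43, 50, 59, 84, 89, 112, 120, 127, 139, 143, 151, 156, 165, 182, 190, 198, 209, 212, 219, 232, 246, 250]

Fragment lengths:
  3→17: 14 bp
  17→22: 5 bp
  22→32: 10 bp
  32→39: 7 bp
  39→43: 4 bp
  43→50: 7 bp
  50→59: 9 bp
  59→84: 25 bp
  84→89: 5 bp
  89→112: 23 bp
  112→120: 8 bp
  120→127: 7 bp
  127→139: 12 bp
  139→143: 4 bp
  143→151: 8 bp
  151→156: 5 bp
  156→165: 9 bp
  165→182: 17 bp
  182→190: 8 bp
  190→198: 8 bp
  198→209: 11 bp
  209→212: 3 bp
  212→219: 7 bp
  219→232: 13 bp
  232→246: 14 bp
  246→250: 4 bp
  250→3 (wrap): 256-250+3 = 9 bp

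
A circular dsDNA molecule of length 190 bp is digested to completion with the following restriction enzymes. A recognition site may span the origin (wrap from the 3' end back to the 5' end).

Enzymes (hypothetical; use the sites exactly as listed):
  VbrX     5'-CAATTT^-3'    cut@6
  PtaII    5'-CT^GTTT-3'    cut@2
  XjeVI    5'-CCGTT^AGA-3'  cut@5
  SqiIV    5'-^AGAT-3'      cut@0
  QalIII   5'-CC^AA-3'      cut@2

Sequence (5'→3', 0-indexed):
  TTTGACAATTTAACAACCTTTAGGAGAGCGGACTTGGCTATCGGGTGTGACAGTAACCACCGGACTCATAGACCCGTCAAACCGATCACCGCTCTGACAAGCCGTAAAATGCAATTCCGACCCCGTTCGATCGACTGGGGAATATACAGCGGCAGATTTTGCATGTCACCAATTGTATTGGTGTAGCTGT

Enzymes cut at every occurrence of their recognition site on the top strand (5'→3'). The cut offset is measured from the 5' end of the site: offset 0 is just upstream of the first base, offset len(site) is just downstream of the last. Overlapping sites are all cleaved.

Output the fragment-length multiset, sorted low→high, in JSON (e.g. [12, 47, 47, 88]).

[13,17,18,142]

Per-enzyme occurrences:
  VbrX (CAATTT, off=6): starts [5] → cuts [11]
  PtaII (CTGTTT, off=2): starts [186] → cuts [188]
  XjeVI (CCGTTAGA, off=5): no sites
  SqiIV (AGAT, off=0): starts [153] → cuts [153]
  QalIII (CCAA, off=2): starts [168] → cuts [170]

All cut coordinates (distinct, sorted): [11, 153, 170, 188]

Fragments:
  11→153: 142 bp
  153→170: 17 bp
  170→188: 18 bp
  188→11 (wrap): 190-188+11 = 13 bp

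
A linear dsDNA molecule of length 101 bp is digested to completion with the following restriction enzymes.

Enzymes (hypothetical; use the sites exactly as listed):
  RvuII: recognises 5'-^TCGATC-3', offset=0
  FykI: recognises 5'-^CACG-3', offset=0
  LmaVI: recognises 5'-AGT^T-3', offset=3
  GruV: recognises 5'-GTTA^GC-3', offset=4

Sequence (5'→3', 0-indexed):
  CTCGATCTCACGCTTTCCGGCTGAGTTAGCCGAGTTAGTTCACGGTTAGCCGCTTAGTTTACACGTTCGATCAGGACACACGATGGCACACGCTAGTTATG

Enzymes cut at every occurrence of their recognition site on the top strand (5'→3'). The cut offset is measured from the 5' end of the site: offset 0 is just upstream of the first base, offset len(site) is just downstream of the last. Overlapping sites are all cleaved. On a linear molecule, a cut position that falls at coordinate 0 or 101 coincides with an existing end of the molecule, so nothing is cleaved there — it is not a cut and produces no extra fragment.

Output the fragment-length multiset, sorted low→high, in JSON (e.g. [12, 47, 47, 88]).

Per-enzyme occurrences:
  RvuII TCGATC/0: at [1, 66] ⇒ [1, 66]
  FykI CACG/0: at [8, 40, 61, 78, 88] ⇒ [8, 40, 61, 78, 88]
  LmaVI AGTT/3: at [23, 32, 36, 55, 94] ⇒ [26, 35, 39, 58, 97]
  GruV GTTAGC/4: at [24, 44] ⇒ [28, 48]

Pooled cuts: [1, 8, 26, 28, 35, 39, 40, 48, 58, 61, 66, 78, 88, 97]

Fragments:
  [0,1): 1 bp
  [1,8): 7 bp
  [8,26): 18 bp
  [26,28): 2 bp
  [28,35): 7 bp
  [35,39): 4 bp
  [39,40): 1 bp
  [40,48): 8 bp
  [48,58): 10 bp
  [58,61): 3 bp
  [61,66): 5 bp
  [66,78): 12 bp
  [78,88): 10 bp
  [88,97): 9 bp
  [97,101): 4 bp

[1,1,2,3,4,4,5,7,7,8,9,10,10,12,18]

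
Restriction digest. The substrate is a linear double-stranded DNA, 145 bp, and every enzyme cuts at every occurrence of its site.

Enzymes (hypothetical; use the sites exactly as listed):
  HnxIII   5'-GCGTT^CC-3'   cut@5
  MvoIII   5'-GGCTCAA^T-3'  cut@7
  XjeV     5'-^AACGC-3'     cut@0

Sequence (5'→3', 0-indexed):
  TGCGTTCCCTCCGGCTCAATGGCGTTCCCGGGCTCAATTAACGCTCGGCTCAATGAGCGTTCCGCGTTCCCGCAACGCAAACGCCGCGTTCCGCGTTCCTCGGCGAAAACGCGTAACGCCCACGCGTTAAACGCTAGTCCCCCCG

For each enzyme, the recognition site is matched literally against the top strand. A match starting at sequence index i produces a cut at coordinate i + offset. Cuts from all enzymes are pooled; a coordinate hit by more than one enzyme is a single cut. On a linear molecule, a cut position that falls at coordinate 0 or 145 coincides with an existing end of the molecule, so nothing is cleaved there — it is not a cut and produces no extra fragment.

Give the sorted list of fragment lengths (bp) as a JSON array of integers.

[2,5,6,6,7,7,7,7,8,10,11,11,13,14,15,16]

Site scan:
  HnxIII GCGTTCC/5: at [1, 21, 56, 63, 85, 92] ⇒ [6, 26, 61, 68, 90, 97]
  MvoIII GGCTCAAT/7: at [12, 30, 46] ⇒ [19, 37, 53]
  XjeV AACGC/0: at [39, 73, 79, 107, 114, 129] ⇒ [39, 73, 79, 107, 114, 129]

Pooled cuts: [6, 19, 26, 37, 39, 53, 61, 68, 73, 79, 90, 97, 107, 114, 129]

Fragment lengths:
  [0,6): 6 bp
  [6,19): 13 bp
  [19,26): 7 bp
  [26,37): 11 bp
  [37,39): 2 bp
  [39,53): 14 bp
  [53,61): 8 bp
  [61,68): 7 bp
  [68,73): 5 bp
  [73,79): 6 bp
  [79,90): 11 bp
  [90,97): 7 bp
  [97,107): 10 bp
  [107,114): 7 bp
  [114,129): 15 bp
  [129,145): 16 bp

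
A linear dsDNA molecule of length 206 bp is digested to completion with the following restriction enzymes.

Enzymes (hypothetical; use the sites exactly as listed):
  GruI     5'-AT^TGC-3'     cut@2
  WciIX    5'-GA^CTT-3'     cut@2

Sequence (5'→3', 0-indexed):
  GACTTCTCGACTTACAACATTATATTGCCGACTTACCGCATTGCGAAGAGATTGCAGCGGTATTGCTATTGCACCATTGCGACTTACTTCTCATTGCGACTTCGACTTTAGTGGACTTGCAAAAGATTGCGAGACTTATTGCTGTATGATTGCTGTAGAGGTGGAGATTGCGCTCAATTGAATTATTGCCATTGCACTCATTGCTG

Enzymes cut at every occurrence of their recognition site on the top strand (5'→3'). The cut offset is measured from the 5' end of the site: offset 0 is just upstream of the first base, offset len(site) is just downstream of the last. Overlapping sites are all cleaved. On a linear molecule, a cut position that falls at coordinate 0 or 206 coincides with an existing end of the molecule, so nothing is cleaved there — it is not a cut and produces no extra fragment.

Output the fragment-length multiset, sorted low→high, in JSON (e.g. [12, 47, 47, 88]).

Scan for sites:
  GruI ATTGC/2: at [23, 39, 50, 61, 67, 75, 92, 125, 137, 148, 166, 184, 190, 199] ⇒ [25, 41, 52, 63, 69, 77, 94, 127, 139, 150, 168, 186, 192, 201]
  WciIX GACTT/2: at [0, 8, 29, 80, 97, 103, 113, 132] ⇒ [2, 10, 31, 82, 99, 105, 115, 134]

Pooled cuts: [2, 10, 25, 31, 41, 52, 63, 69, 77, 82, 94, 99, 105, 115, 127, 134, 139, 150, 168, 186, 192, 201]

Fragment lengths:
  [0,2): 2 bp
  [2,10): 8 bp
  [10,25): 15 bp
  [25,31): 6 bp
  [31,41): 10 bp
  [41,52): 11 bp
  [52,63): 11 bp
  [63,69): 6 bp
  [69,77): 8 bp
  [77,82): 5 bp
  [82,94): 12 bp
  [94,99): 5 bp
  [99,105): 6 bp
  [105,115): 10 bp
  [115,127): 12 bp
  [127,134): 7 bp
  [134,139): 5 bp
  [139,150): 11 bp
  [150,168): 18 bp
  [168,186): 18 bp
  [186,192): 6 bp
  [192,201): 9 bp
  [201,206): 5 bp

[2,5,5,5,5,6,6,6,6,7,8,8,9,10,10,11,11,11,12,12,15,18,18]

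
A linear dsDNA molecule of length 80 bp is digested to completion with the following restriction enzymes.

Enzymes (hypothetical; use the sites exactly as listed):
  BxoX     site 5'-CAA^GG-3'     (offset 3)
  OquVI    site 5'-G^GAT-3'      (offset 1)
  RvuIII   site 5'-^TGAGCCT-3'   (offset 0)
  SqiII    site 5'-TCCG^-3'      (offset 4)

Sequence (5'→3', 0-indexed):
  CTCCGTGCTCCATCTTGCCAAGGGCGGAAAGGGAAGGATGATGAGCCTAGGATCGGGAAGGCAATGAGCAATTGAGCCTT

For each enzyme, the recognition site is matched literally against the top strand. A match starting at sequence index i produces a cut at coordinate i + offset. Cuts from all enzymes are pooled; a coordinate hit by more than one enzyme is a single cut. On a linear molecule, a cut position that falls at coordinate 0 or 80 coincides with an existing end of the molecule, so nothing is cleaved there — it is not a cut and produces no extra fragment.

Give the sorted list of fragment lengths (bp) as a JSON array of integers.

[5,5,8,9,15,16,22]

Site scan:
  BxoX CAAGG/3: at [18] ⇒ [21]
  OquVI GGAT/1: at [35, 49] ⇒ [36, 50]
  RvuIII TGAGCCT/0: at [41, 72] ⇒ [41, 72]
  SqiII TCCG/4: at [1] ⇒ [5]

All cut coordinates (distinct, sorted): [5, 21, 36, 41, 50, 72]

Fragment lengths:
  [0,5): 5 bp
  [5,21): 16 bp
  [21,36): 15 bp
  [36,41): 5 bp
  [41,50): 9 bp
  [50,72): 22 bp
  [72,80): 8 bp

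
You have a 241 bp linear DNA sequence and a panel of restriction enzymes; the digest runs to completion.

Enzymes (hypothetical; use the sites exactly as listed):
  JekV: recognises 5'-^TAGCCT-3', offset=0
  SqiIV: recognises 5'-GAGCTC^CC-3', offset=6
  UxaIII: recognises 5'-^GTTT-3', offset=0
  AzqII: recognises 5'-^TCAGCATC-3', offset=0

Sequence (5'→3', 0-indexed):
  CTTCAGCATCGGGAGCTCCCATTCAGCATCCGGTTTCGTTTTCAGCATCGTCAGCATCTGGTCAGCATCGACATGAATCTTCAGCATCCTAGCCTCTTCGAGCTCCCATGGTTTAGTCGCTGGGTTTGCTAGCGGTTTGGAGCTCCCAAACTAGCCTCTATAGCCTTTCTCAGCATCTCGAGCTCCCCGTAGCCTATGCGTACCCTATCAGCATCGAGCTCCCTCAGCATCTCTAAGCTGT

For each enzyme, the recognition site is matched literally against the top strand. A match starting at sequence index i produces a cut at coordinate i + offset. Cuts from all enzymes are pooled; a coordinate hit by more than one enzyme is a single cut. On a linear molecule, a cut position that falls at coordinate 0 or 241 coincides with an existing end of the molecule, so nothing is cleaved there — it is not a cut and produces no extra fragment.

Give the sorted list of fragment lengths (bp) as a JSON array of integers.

[2,2,4,4,4,5,5,6,9,9,9,9,10,11,11,11,13,14,16,16,16,18,18,19]

Site scan:
  JekV (TAGCCT, off=0): starts [89, 151, 160, 189] → cuts [89, 151, 160, 189]
  SqiIV (GAGCTCCC, off=6): starts [12, 99, 139, 179, 215] → cuts [18, 105, 145, 185, 221]
  UxaIII (GTTT, off=0): starts [32, 37, 110, 123, 134] → cuts [32, 37, 110, 123, 134]
  AzqII (TCAGCATC, off=0): starts [2, 22, 41, 50, 61, 80, 169, 207, 223] → cuts [2, 22, 41, 50, 61, 80, 169, 207, 223]

All cut coordinates (distinct, sorted): [2, 18, 22, 32, 37, 41, 50, 61, 80, 89, 105, 110, 123, 134, 145, 151, 160, 169, 185, 189, 207, 221, 223]

Fragments:
  [0,2): 2 bp
  [2,18): 16 bp
  [18,22): 4 bp
  [22,32): 10 bp
  [32,37): 5 bp
  [37,41): 4 bp
  [41,50): 9 bp
  [50,61): 11 bp
  [61,80): 19 bp
  [80,89): 9 bp
  [89,105): 16 bp
  [105,110): 5 bp
  [110,123): 13 bp
  [123,134): 11 bp
  [134,145): 11 bp
  [145,151): 6 bp
  [151,160): 9 bp
  [160,169): 9 bp
  [169,185): 16 bp
  [185,189): 4 bp
  [189,207): 18 bp
  [207,221): 14 bp
  [221,223): 2 bp
  [223,241): 18 bp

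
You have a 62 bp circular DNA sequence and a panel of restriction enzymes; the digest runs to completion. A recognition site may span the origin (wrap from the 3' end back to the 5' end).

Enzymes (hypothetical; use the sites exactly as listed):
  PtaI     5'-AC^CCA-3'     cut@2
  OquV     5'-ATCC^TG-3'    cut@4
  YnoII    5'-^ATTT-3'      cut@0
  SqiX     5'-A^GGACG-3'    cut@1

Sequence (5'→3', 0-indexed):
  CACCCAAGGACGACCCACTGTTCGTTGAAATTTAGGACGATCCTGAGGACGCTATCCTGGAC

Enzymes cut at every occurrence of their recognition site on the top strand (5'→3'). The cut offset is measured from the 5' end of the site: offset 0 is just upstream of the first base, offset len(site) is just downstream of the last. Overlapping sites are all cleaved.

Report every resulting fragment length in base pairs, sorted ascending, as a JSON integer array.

Site scan:
  PtaI (ACCCA, off=2): starts [1, 12] → cuts [3, 14]
  OquV (ATCCTG, off=4): starts [39, 53] → cuts [43, 57]
  YnoII (ATTT, off=0): starts [29] → cuts [29]
  SqiX (AGGACG, off=1): starts [6, 33, 45] → cuts [7, 34, 46]

All cut coordinates (distinct, sorted): [3, 7, 14, 29, 34, 43, 46, 57]

Fragment lengths:
  3→7: 4 bp
  7→14: 7 bp
  14→29: 15 bp
  29→34: 5 bp
  34→43: 9 bp
  43→46: 3 bp
  46→57: 11 bp
  57→3 (wrap): 62-57+3 = 8 bp

[3,4,5,7,8,9,11,15]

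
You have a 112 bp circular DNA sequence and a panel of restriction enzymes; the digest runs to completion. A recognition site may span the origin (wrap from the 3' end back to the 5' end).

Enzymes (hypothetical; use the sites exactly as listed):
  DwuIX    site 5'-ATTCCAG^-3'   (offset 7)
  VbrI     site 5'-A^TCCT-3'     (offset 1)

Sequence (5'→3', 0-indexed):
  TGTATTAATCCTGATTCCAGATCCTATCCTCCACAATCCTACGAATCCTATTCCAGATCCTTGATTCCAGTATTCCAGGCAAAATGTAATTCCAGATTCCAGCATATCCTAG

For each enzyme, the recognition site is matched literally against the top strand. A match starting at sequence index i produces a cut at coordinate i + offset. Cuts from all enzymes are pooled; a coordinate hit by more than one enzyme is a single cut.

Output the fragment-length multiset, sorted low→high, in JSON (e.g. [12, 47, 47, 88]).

[1,1,4,5,7,8,9,10,11,12,13,14,17]

Per-enzyme occurrences:
  DwuIX ATTCCAG/7: at [13, 49, 63, 71, 88, 95] ⇒ [20, 56, 70, 78, 95, 102]
  VbrI ATCCT/1: at [7, 20, 25, 35, 44, 56, 105] ⇒ [8, 21, 26, 36, 45, 57, 106]

All cut coordinates (distinct, sorted): [8, 20, 21, 26, 36, 45, 56, 57, 70, 78, 95, 102, 106]

Fragments:
  8→20: 12 bp
  20→21: 1 bp
  21→26: 5 bp
  26→36: 10 bp
  36→45: 9 bp
  45→56: 11 bp
  56→57: 1 bp
  57→70: 13 bp
  70→78: 8 bp
  78→95: 17 bp
  95→102: 7 bp
  102→106: 4 bp
  106→8 (wrap): 112-106+8 = 14 bp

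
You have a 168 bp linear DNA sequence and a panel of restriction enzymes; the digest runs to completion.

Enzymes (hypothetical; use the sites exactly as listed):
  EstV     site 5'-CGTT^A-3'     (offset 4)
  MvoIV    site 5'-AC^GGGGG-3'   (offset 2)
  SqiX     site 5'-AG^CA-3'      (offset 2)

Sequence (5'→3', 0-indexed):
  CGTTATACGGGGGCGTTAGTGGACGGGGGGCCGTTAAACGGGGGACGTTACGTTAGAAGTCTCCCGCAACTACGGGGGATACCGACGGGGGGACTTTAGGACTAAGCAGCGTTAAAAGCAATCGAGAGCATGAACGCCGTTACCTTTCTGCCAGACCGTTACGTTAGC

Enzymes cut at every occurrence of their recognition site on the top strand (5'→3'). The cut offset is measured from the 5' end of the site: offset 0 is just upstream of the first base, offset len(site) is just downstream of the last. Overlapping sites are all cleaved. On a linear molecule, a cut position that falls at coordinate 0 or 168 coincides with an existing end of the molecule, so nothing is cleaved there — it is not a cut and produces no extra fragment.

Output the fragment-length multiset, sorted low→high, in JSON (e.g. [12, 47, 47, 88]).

Per-enzyme occurrences:
  EstV CGTTA/4: at [0, 13, 31, 45, 50, 109, 137, 156, 161] ⇒ [4, 17, 35, 49, 54, 113, 141, 160, 165]
  MvoIV ACGGGGG/2: at [6, 22, 37, 71, 84] ⇒ [8, 24, 39, 73, 86]
  SqiX AGCA/2: at [104, 116, 126] ⇒ [106, 118, 128]

Pooled cuts: [4, 8, 17, 24, 35, 39, 49, 54, 73, 86, 106, 113, 118, 128, 141, 160, 165]

Fragment lengths:
  [0,4): 4 bp
  [4,8): 4 bp
  [8,17): 9 bp
  [17,24): 7 bp
  [24,35): 11 bp
  [35,39): 4 bp
  [39,49): 10 bp
  [49,54): 5 bp
  [54,73): 19 bp
  [73,86): 13 bp
  [86,106): 20 bp
  [106,113): 7 bp
  [113,118): 5 bp
  [118,128): 10 bp
  [128,141): 13 bp
  [141,160): 19 bp
  [160,165): 5 bp
  [165,168): 3 bp

[3,4,4,4,5,5,5,7,7,9,10,10,11,13,13,19,19,20]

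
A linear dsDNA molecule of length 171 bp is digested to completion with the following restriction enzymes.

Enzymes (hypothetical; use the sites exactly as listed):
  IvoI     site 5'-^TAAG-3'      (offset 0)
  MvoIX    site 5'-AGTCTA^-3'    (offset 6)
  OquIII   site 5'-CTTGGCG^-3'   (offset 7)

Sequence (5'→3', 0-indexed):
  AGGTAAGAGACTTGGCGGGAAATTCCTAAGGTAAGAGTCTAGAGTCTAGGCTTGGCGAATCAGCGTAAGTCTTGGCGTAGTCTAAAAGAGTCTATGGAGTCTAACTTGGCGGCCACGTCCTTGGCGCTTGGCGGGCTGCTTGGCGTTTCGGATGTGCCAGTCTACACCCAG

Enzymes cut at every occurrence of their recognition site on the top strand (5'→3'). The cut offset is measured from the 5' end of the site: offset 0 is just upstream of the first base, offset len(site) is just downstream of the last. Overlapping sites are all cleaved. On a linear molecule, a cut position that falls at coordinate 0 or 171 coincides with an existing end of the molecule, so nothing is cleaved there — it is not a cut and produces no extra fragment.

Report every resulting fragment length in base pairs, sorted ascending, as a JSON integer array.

Site scan:
  IvoI TAAG/0: at [3, 26, 31, 65] ⇒ [3, 26, 31, 65]
  MvoIX AGTCTA/6: at [35, 42, 78, 88, 97, 158] ⇒ [41, 48, 84, 94, 103, 164]
  OquIII CTTGGCG/7: at [10, 50, 70, 104, 119, 126, 138] ⇒ [17, 57, 77, 111, 126, 133, 145]

Pooled cuts: [3, 17, 26, 31, 41, 48, 57, 65, 77, 84, 94, 103, 111, 126, 133, 145, 164]

Fragment lengths:
  [0,3): 3 bp
  [3,17): 14 bp
  [17,26): 9 bp
  [26,31): 5 bp
  [31,41): 10 bp
  [41,48): 7 bp
  [48,57): 9 bp
  [57,65): 8 bp
  [65,77): 12 bp
  [77,84): 7 bp
  [84,94): 10 bp
  [94,103): 9 bp
  [103,111): 8 bp
  [111,126): 15 bp
  [126,133): 7 bp
  [133,145): 12 bp
  [145,164): 19 bp
  [164,171): 7 bp

[3,5,7,7,7,7,8,8,9,9,9,10,10,12,12,14,15,19]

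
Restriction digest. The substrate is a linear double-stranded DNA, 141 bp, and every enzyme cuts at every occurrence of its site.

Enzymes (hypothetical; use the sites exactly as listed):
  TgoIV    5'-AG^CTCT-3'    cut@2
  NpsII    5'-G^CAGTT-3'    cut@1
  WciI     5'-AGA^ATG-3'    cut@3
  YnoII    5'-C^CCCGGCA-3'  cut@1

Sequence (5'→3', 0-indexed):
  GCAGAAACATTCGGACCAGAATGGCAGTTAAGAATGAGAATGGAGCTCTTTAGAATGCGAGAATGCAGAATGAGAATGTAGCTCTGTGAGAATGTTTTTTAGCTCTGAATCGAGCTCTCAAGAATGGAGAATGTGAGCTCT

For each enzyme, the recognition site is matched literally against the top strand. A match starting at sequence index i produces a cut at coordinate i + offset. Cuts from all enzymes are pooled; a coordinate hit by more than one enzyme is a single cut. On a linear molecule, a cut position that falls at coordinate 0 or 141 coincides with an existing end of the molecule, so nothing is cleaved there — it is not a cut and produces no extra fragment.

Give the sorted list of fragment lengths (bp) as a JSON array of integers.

[4,4,6,6,6,6,7,7,7,8,9,9,9,10,11,12,20]

Per-enzyme occurrences:
  TgoIV AGCTCT/2: at [43, 79, 100, 112, 135] ⇒ [45, 81, 102, 114, 137]
  NpsII GCAGTT/1: at [23] ⇒ [24]
  WciI AGAATG/3: at [17, 30, 36, 51, 59, 66, 72, 88, 120, 127] ⇒ [20, 33, 39, 54, 62, 69, 75, 91, 123, 130]
  YnoII (CCCCGGCA, off=1): no sites

All cut coordinates (distinct, sorted): [20, 24, 33, 39, 45, 54, 62, 69, 75, 81, 91, 102, 114, 123, 130, 137]

Fragments:
  [0,20): 20 bp
  [20,24): 4 bp
  [24,33): 9 bp
  [33,39): 6 bp
  [39,45): 6 bp
  [45,54): 9 bp
  [54,62): 8 bp
  [62,69): 7 bp
  [69,75): 6 bp
  [75,81): 6 bp
  [81,91): 10 bp
  [91,102): 11 bp
  [102,114): 12 bp
  [114,123): 9 bp
  [123,130): 7 bp
  [130,137): 7 bp
  [137,141): 4 bp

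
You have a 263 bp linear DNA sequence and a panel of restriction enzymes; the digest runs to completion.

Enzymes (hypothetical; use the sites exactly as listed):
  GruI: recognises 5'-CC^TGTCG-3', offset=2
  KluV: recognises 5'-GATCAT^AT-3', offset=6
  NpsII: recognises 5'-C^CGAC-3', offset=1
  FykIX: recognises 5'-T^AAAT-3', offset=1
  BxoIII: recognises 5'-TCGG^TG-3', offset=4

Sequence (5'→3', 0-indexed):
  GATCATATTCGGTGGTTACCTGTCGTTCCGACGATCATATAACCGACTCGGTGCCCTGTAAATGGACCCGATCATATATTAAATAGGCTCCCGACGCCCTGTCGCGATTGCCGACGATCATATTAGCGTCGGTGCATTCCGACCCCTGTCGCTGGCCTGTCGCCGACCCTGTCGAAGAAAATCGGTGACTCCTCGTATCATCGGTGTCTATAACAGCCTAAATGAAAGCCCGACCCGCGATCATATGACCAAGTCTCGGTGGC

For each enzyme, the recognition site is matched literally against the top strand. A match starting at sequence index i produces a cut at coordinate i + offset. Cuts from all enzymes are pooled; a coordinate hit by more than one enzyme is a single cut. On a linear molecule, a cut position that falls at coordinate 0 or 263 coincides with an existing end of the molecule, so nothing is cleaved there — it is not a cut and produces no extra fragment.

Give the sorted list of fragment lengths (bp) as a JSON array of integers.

[4,5,5,6,6,6,6,7,7,8,8,8,8,8,10,10,11,11,11,11,12,14,15,15,16,16,19]

Scan for sites:
  GruI CCTGTCG/2: at [18, 97, 144, 155, 167] ⇒ [20, 99, 146, 157, 169]
  KluV GATCATAT/6: at [0, 32, 69, 115, 238] ⇒ [6, 38, 75, 121, 244]
  NpsII CCGAC/1: at [27, 42, 90, 110, 138, 162, 229] ⇒ [28, 43, 91, 111, 139, 163, 230]
  FykIX TAAAT/1: at [58, 79, 218] ⇒ [59, 80, 219]
  BxoIII TCGGTG/4: at [8, 47, 128, 181, 200, 255] ⇒ [12, 51, 132, 185, 204, 259]

All cut coordinates (distinct, sorted): [6, 12, 20, 28, 38, 43, 51, 59, 75, 80, 91, 99, 111, 121, 132, 139, 146, 157, 163, 169, 185, 204, 219, 230, 244, 259]

Fragment lengths:
  [0,6): 6 bp
  [6,12): 6 bp
  [12,20): 8 bp
  [20,28): 8 bp
  [28,38): 10 bp
  [38,43): 5 bp
  [43,51): 8 bp
  [51,59): 8 bp
  [59,75): 16 bp
  [75,80): 5 bp
  [80,91): 11 bp
  [91,99): 8 bp
  [99,111): 12 bp
  [111,121): 10 bp
  [121,132): 11 bp
  [132,139): 7 bp
  [139,146): 7 bp
  [146,157): 11 bp
  [157,163): 6 bp
  [163,169): 6 bp
  [169,185): 16 bp
  [185,204): 19 bp
  [204,219): 15 bp
  [219,230): 11 bp
  [230,244): 14 bp
  [244,259): 15 bp
  [259,263): 4 bp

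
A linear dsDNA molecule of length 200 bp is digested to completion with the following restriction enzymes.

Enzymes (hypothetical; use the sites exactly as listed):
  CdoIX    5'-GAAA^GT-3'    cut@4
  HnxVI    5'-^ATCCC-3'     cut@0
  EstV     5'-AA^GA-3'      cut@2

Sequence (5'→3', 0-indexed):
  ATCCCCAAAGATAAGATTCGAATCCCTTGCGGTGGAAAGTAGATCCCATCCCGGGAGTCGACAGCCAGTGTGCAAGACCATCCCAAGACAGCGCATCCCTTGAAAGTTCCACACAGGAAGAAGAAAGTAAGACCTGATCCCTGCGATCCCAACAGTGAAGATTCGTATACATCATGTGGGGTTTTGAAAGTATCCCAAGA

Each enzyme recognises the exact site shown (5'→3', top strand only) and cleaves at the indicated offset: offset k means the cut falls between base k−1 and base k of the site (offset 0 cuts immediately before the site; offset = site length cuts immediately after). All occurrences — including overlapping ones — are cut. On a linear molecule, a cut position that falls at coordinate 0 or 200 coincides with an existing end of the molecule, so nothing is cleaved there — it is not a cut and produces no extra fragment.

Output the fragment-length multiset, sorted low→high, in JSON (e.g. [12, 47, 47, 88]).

Scan for sites:
  CdoIX (GAAAGT, off=4): starts [34, 101, 122, 185] → cuts [38, 105, 126, 189]
  HnxVI (ATCCC, off=0): starts [0, 21, 42, 47, 79, 94, 136, 145, 191] → cuts [21, 42, 47, 79, 94, 136, 145, 191] (position 0 is a terminus of the linear molecule — no cut)
  EstV (AAGA, off=2): starts [7, 12, 73, 84, 117, 120, 128, 157, 196] → cuts [9, 14, 75, 86, 119, 122, 130, 159, 198]

Pooled cuts: [9, 14, 21, 38, 42, 47, 75, 79, 86, 94, 105, 119, 122, 126, 130, 136, 145, 159, 189, 191, 198]

Fragment lengths:
  [0,9): 9 bp
  [9,14): 5 bp
  [14,21): 7 bp
  [21,38): 17 bp
  [38,42): 4 bp
  [42,47): 5 bp
  [47,75): 28 bp
  [75,79): 4 bp
  [79,86): 7 bp
  [86,94): 8 bp
  [94,105): 11 bp
  [105,119): 14 bp
  [119,122): 3 bp
  [122,126): 4 bp
  [126,130): 4 bp
  [130,136): 6 bp
  [136,145): 9 bp
  [145,159): 14 bp
  [159,189): 30 bp
  [189,191): 2 bp
  [191,198): 7 bp
  [198,200): 2 bp

[2,2,3,4,4,4,4,5,5,6,7,7,7,8,9,9,11,14,14,17,28,30]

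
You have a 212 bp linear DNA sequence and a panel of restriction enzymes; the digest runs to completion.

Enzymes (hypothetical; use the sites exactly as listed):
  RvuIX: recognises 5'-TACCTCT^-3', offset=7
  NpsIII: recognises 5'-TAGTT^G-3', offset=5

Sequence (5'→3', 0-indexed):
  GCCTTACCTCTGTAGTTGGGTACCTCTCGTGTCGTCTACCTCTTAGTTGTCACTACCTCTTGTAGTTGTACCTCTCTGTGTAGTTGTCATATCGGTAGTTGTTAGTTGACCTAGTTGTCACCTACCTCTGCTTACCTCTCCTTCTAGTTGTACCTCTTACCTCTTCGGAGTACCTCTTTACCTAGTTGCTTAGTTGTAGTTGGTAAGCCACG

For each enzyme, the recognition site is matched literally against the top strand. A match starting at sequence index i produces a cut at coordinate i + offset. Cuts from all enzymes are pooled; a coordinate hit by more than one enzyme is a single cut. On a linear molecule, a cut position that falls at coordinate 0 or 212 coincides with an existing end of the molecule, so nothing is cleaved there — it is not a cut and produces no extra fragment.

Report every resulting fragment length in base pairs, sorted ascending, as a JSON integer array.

Site scan:
  RvuIX (TACCTCT, off=7): starts [4, 20, 36, 53, 68, 122, 132, 150, 157, 170] → cuts [11, 27, 43, 60, 75, 129, 139, 157, 164, 177]
  NpsIII (TAGTTG, off=5): starts [12, 43, 62, 80, 95, 102, 111, 144, 182, 190, 196] → cuts [17, 48, 67, 85, 100, 107, 116, 149, 187, 195, 201]

All cut coordinates (distinct, sorted): [11, 17, 27, 43, 48, 60, 67, 75, 85, 100, 107, 116, 129, 139, 149, 157, 164, 177, 187, 195, 201]

Fragments:
  [0,11): 11 bp
  [11,17): 6 bp
  [17,27): 10 bp
  [27,43): 16 bp
  [43,48): 5 bp
  [48,60): 12 bp
  [60,67): 7 bp
  [67,75): 8 bp
  [75,85): 10 bp
  [85,100): 15 bp
  [100,107): 7 bp
  [107,116): 9 bp
  [116,129): 13 bp
  [129,139): 10 bp
  [139,149): 10 bp
  [149,157): 8 bp
  [157,164): 7 bp
  [164,177): 13 bp
  [177,187): 10 bp
  [187,195): 8 bp
  [195,201): 6 bp
  [201,212): 11 bp

[5,6,6,7,7,7,8,8,8,9,10,10,10,10,10,11,11,12,13,13,15,16]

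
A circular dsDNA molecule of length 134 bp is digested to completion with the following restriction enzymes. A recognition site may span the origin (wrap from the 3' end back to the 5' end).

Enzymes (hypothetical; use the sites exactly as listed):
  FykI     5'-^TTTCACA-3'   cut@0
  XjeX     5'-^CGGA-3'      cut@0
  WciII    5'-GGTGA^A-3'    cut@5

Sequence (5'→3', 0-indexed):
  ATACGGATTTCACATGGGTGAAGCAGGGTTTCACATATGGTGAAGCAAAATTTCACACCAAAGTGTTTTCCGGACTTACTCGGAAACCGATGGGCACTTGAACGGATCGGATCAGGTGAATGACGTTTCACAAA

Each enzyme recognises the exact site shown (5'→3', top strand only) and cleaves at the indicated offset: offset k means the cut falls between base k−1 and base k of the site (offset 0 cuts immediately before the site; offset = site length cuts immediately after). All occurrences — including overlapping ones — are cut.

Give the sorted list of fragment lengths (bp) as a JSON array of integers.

Per-enzyme occurrences:
  FykI (TTTCACA, off=0): starts [7, 28, 50, 125] → cuts [7, 28, 50, 125]
  XjeX (CGGA, off=0): starts [3, 70, 80, 102, 107] → cuts [3, 70, 80, 102, 107]
  WciII (GGTGAA, off=5): starts [16, 38, 114] → cuts [21, 43, 119]

Pooled cuts: [3, 7, 21, 28, 43, 50, 70, 80, 102, 107, 119, 125]

Fragment lengths:
  3→7: 4 bp
  7→21: 14 bp
  21→28: 7 bp
  28→43: 15 bp
  43→50: 7 bp
  50→70: 20 bp
  70→80: 10 bp
  80→102: 22 bp
  102→107: 5 bp
  107→119: 12 bp
  119→125: 6 bp
  125→3 (wrap): 134-125+3 = 12 bp

[4,5,6,7,7,10,12,12,14,15,20,22]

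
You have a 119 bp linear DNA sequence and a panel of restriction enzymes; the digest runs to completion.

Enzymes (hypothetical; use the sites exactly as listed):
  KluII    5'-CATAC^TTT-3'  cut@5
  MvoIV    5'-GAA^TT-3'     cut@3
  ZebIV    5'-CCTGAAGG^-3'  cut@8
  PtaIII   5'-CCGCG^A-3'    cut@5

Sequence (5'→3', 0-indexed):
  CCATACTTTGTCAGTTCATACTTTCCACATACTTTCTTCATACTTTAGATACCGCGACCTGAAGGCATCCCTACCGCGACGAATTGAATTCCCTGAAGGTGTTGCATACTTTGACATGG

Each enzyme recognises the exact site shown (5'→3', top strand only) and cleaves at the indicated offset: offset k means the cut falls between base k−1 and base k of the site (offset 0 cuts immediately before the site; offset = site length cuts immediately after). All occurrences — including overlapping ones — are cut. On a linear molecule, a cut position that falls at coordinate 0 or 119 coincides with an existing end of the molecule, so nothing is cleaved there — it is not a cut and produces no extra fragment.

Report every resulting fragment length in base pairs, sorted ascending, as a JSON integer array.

Site scan:
  KluII (CATACTTT, off=5): starts [1, 16, 27, 38, 104] → cuts [6, 21, 32, 43, 109]
  MvoIV (GAATT, off=3): starts [80, 85] → cuts [83, 88]
  ZebIV (CCTGAAGG, off=8): starts [57, 91] → cuts [65, 99]
  PtaIII (CCGCGA, off=5): starts [51, 73] → cuts [56, 78]

Pooled cuts: [6, 21, 32, 43, 56, 65, 78, 83, 88, 99, 109]

Fragments:
  [0,6): 6 bp
  [6,21): 15 bp
  [21,32): 11 bp
  [32,43): 11 bp
  [43,56): 13 bp
  [56,65): 9 bp
  [65,78): 13 bp
  [78,83): 5 bp
  [83,88): 5 bp
  [88,99): 11 bp
  [99,109): 10 bp
  [109,119): 10 bp

[5,5,6,9,10,10,11,11,11,13,13,15]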